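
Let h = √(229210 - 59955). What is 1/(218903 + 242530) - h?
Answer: 1/461433 - √169255 ≈ -411.41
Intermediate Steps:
h = √169255 ≈ 411.41
1/(218903 + 242530) - h = 1/(218903 + 242530) - √169255 = 1/461433 - √169255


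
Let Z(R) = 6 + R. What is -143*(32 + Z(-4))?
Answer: -4862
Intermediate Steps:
-143*(32 + Z(-4)) = -143*(32 + (6 - 4)) = -143*(32 + 2) = -143*34 = -4862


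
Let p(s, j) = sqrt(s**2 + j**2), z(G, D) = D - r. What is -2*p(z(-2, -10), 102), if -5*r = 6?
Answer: -4*sqrt(65509)/5 ≈ -204.76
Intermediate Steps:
r = -6/5 (r = -1/5*6 = -6/5 ≈ -1.2000)
z(G, D) = 6/5 + D (z(G, D) = D - 1*(-6/5) = D + 6/5 = 6/5 + D)
p(s, j) = sqrt(j**2 + s**2)
-2*p(z(-2, -10), 102) = -2*sqrt(102**2 + (6/5 - 10)**2) = -2*sqrt(10404 + (-44/5)**2) = -2*sqrt(10404 + 1936/25) = -4*sqrt(65509)/5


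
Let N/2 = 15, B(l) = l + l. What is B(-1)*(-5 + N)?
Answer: -50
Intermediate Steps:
B(l) = 2*l
N = 30 (N = 2*15 = 30)
B(-1)*(-5 + N) = (2*(-1))*(-5 + 30) = -2*25 = -50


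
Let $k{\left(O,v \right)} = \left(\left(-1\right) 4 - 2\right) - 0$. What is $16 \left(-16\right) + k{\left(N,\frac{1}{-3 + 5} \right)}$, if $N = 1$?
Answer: $-262$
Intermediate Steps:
$k{\left(O,v \right)} = -6$ ($k{\left(O,v \right)} = \left(-4 - 2\right) + 0 = -6 + 0 = -6$)
$16 \left(-16\right) + k{\left(N,\frac{1}{-3 + 5} \right)} = 16 \left(-16\right) - 6 = -256 - 6 = -262$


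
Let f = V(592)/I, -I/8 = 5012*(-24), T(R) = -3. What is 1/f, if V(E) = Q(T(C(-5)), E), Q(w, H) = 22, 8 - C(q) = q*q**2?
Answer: 481152/11 ≈ 43741.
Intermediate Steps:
C(q) = 8 - q**3 (C(q) = 8 - q*q**2 = 8 - q**3)
V(E) = 22
I = 962304 (I = -40096*(-24) = -8*(-120288) = 962304)
f = 11/481152 (f = 22/962304 = 22*(1/962304) = 11/481152 ≈ 2.2862e-5)
1/f = 1/(11/481152) = 481152/11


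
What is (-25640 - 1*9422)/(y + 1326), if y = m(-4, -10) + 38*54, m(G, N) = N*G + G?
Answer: -17531/1707 ≈ -10.270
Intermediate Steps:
m(G, N) = G + G*N (m(G, N) = G*N + G = G + G*N)
y = 2088 (y = -4*(1 - 10) + 38*54 = -4*(-9) + 2052 = 36 + 2052 = 2088)
(-25640 - 1*9422)/(y + 1326) = (-25640 - 1*9422)/(2088 + 1326) = (-25640 - 9422)/3414 = -35062*1/3414 = -17531/1707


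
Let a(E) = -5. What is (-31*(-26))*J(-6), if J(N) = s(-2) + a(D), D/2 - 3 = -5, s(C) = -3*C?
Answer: 806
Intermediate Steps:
D = -4 (D = 6 + 2*(-5) = 6 - 10 = -4)
J(N) = 1 (J(N) = -3*(-2) - 5 = 6 - 5 = 1)
(-31*(-26))*J(-6) = -31*(-26)*1 = 806*1 = 806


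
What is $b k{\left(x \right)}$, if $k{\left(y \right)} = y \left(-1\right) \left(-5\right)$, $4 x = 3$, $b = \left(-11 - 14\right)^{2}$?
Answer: $\frac{9375}{4} \approx 2343.8$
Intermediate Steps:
$b = 625$ ($b = \left(-25\right)^{2} = 625$)
$x = \frac{3}{4}$ ($x = \frac{1}{4} \cdot 3 = \frac{3}{4} \approx 0.75$)
$k{\left(y \right)} = 5 y$ ($k{\left(y \right)} = - y \left(-5\right) = 5 y$)
$b k{\left(x \right)} = 625 \cdot 5 \cdot \frac{3}{4} = 625 \cdot \frac{15}{4} = \frac{9375}{4}$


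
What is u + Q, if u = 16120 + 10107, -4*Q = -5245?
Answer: 110153/4 ≈ 27538.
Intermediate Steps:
Q = 5245/4 (Q = -¼*(-5245) = 5245/4 ≈ 1311.3)
u = 26227
u + Q = 26227 + 5245/4 = 110153/4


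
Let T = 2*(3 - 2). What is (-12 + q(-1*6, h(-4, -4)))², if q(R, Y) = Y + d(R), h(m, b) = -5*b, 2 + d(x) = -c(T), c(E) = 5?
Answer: 1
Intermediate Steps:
T = 2 (T = 2*1 = 2)
d(x) = -7 (d(x) = -2 - 1*5 = -2 - 5 = -7)
q(R, Y) = -7 + Y (q(R, Y) = Y - 7 = -7 + Y)
(-12 + q(-1*6, h(-4, -4)))² = (-12 + (-7 - 5*(-4)))² = (-12 + (-7 + 20))² = (-12 + 13)² = 1² = 1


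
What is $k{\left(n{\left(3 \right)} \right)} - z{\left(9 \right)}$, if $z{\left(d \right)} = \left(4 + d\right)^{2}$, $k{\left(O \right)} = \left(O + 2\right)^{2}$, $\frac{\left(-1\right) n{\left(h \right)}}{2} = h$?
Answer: $-153$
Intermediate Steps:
$n{\left(h \right)} = - 2 h$
$k{\left(O \right)} = \left(2 + O\right)^{2}$
$k{\left(n{\left(3 \right)} \right)} - z{\left(9 \right)} = \left(2 - 6\right)^{2} - \left(4 + 9\right)^{2} = \left(2 - 6\right)^{2} - 13^{2} = \left(-4\right)^{2} - 169 = 16 - 169 = -153$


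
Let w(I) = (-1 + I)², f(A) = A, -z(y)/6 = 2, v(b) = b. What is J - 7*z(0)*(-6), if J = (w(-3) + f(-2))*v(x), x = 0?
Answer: -504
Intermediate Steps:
z(y) = -12 (z(y) = -6*2 = -12)
J = 0 (J = ((-1 - 3)² - 2)*0 = ((-4)² - 2)*0 = (16 - 2)*0 = 14*0 = 0)
J - 7*z(0)*(-6) = 0 - 7*(-12)*(-6) = 0 - (-84)*(-6) = 0 - 1*504 = 0 - 504 = -504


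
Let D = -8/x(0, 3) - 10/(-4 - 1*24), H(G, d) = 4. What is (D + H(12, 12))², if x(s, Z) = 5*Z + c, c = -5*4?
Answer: 173889/4900 ≈ 35.488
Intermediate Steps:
c = -20
x(s, Z) = -20 + 5*Z (x(s, Z) = 5*Z - 20 = -20 + 5*Z)
D = 137/70 (D = -8/(-20 + 5*3) - 10/(-4 - 1*24) = -8/(-20 + 15) - 10/(-4 - 24) = -8/(-5) - 10/(-28) = -8*(-⅕) - 10*(-1/28) = 8/5 + 5/14 = 137/70 ≈ 1.9571)
(D + H(12, 12))² = (137/70 + 4)² = (417/70)² = 173889/4900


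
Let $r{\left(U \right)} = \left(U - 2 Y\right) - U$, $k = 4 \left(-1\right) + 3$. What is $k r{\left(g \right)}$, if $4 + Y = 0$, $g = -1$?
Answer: $-8$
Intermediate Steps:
$Y = -4$ ($Y = -4 + 0 = -4$)
$k = -1$ ($k = -4 + 3 = -1$)
$r{\left(U \right)} = 8$ ($r{\left(U \right)} = \left(U - -8\right) - U = \left(U + 8\right) - U = \left(8 + U\right) - U = 8$)
$k r{\left(g \right)} = \left(-1\right) 8 = -8$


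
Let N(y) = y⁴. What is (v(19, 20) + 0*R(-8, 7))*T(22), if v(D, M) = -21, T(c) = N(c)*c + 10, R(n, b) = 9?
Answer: -108226482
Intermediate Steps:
T(c) = 10 + c⁵ (T(c) = c⁴*c + 10 = c⁵ + 10 = 10 + c⁵)
(v(19, 20) + 0*R(-8, 7))*T(22) = (-21 + 0*9)*(10 + 22⁵) = (-21 + 0)*(10 + 5153632) = -21*5153642 = -108226482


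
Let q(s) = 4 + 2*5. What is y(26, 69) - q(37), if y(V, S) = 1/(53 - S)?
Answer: -225/16 ≈ -14.063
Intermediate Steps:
q(s) = 14 (q(s) = 4 + 10 = 14)
y(26, 69) - q(37) = -1/(-53 + 69) - 1*14 = -1/16 - 14 = -225/16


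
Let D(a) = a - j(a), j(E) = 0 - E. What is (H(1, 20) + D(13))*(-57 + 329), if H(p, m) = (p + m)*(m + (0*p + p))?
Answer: 127024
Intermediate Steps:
j(E) = -E
D(a) = 2*a (D(a) = a - (-1)*a = a + a = 2*a)
H(p, m) = (m + p)² (H(p, m) = (m + p)*(m + (0 + p)) = (m + p)*(m + p) = (m + p)²)
(H(1, 20) + D(13))*(-57 + 329) = ((20 + 1)² + 2*13)*(-57 + 329) = (21² + 26)*272 = (441 + 26)*272 = 467*272 = 127024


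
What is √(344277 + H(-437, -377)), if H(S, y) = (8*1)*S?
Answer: √340781 ≈ 583.76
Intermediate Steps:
H(S, y) = 8*S
√(344277 + H(-437, -377)) = √(344277 + 8*(-437)) = √(344277 - 3496) = √340781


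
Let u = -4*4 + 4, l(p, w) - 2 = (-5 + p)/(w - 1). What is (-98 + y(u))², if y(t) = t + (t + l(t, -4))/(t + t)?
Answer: 19263321/1600 ≈ 12040.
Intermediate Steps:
l(p, w) = 2 + (-5 + p)/(-1 + w) (l(p, w) = 2 + (-5 + p)/(w - 1) = 2 + (-5 + p)/(-1 + w))
u = -12 (u = -16 + 4 = -12)
y(t) = t + (3 + 4*t/5)/(2*t) (y(t) = t + (t + (-7 + t + 2*(-4))/(-1 - 4))/(t + t) = t + (t + (-7 + t - 8)/(-5))/((2*t)) = t + (t - (-15 + t)/5)*(1/(2*t)) = t + (t + (3 - t/5))*(1/(2*t)) = t + (3 + 4*t/5)*(1/(2*t)) = t + (3 + 4*t/5)/(2*t))
(-98 + y(u))² = (-98 + (⅖ - 12 + (3/2)/(-12)))² = (-98 + (⅖ - 12 + (3/2)*(-1/12)))² = (-98 + (⅖ - 12 - ⅛))² = (-98 - 469/40)² = (-4389/40)² = 19263321/1600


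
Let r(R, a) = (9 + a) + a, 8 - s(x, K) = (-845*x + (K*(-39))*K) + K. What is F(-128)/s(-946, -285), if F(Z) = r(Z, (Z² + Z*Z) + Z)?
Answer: 21763/789566 ≈ 0.027563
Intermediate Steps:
s(x, K) = 8 - K + 39*K² + 845*x (s(x, K) = 8 - ((-845*x + (K*(-39))*K) + K) = 8 - ((-845*x + (-39*K)*K) + K) = 8 - ((-845*x - 39*K²) + K) = 8 - (K - 845*x - 39*K²) = 8 + (-K + 39*K² + 845*x) = 8 - K + 39*K² + 845*x)
r(R, a) = 9 + 2*a
F(Z) = 9 + 2*Z + 4*Z² (F(Z) = 9 + 2*((Z² + Z*Z) + Z) = 9 + 2*((Z² + Z²) + Z) = 9 + 2*(2*Z² + Z) = 9 + 2*(Z + 2*Z²) = 9 + (2*Z + 4*Z²) = 9 + 2*Z + 4*Z²)
F(-128)/s(-946, -285) = (9 + 2*(-128)*(1 + 2*(-128)))/(8 - 1*(-285) + 39*(-285)² + 845*(-946)) = (9 + 2*(-128)*(1 - 256))/(8 + 285 + 39*81225 - 799370) = (9 + 2*(-128)*(-255))/(8 + 285 + 3167775 - 799370) = (9 + 65280)/2368698 = 65289*(1/2368698) = 21763/789566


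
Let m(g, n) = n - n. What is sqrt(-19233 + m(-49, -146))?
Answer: 3*I*sqrt(2137) ≈ 138.68*I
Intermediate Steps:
m(g, n) = 0
sqrt(-19233 + m(-49, -146)) = sqrt(-19233 + 0) = sqrt(-19233) = 3*I*sqrt(2137)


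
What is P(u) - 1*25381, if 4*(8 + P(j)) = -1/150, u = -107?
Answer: -15233401/600 ≈ -25389.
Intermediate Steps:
P(j) = -4801/600 (P(j) = -8 + (-1/150)/4 = -8 + (-1*1/150)/4 = -8 + (¼)*(-1/150) = -8 - 1/600 = -4801/600)
P(u) - 1*25381 = -4801/600 - 1*25381 = -4801/600 - 25381 = -15233401/600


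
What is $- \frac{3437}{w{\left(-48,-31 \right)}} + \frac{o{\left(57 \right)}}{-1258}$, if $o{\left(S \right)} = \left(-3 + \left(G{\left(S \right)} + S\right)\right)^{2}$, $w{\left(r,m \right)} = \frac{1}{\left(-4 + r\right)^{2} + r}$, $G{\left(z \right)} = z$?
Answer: $- \frac{310375181}{34} \approx -9.1287 \cdot 10^{6}$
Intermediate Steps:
$w{\left(r,m \right)} = \frac{1}{r + \left(-4 + r\right)^{2}}$
$o{\left(S \right)} = \left(-3 + 2 S\right)^{2}$ ($o{\left(S \right)} = \left(-3 + \left(S + S\right)\right)^{2} = \left(-3 + 2 S\right)^{2}$)
$- \frac{3437}{w{\left(-48,-31 \right)}} + \frac{o{\left(57 \right)}}{-1258} = - \frac{3437}{\frac{1}{-48 + \left(-4 - 48\right)^{2}}} + \frac{\left(-3 + 2 \cdot 57\right)^{2}}{-1258} = - \frac{3437}{\frac{1}{-48 + \left(-52\right)^{2}}} + \left(-3 + 114\right)^{2} \left(- \frac{1}{1258}\right) = - \frac{3437}{\frac{1}{-48 + 2704}} + 111^{2} \left(- \frac{1}{1258}\right) = - \frac{3437}{\frac{1}{2656}} + 12321 \left(- \frac{1}{1258}\right) = - 3437 \frac{1}{\frac{1}{2656}} - \frac{333}{34} = \left(-3437\right) 2656 - \frac{333}{34} = -9128672 - \frac{333}{34} = - \frac{310375181}{34}$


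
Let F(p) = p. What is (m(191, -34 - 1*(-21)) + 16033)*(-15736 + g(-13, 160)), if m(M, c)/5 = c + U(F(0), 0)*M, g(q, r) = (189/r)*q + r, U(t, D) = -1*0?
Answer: -1244813883/5 ≈ -2.4896e+8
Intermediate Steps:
U(t, D) = 0
g(q, r) = r + 189*q/r (g(q, r) = 189*q/r + r = r + 189*q/r)
m(M, c) = 5*c (m(M, c) = 5*(c + 0*M) = 5*(c + 0) = 5*c)
(m(191, -34 - 1*(-21)) + 16033)*(-15736 + g(-13, 160)) = (5*(-34 - 1*(-21)) + 16033)*(-15736 + (160 + 189*(-13)/160)) = (5*(-34 + 21) + 16033)*(-15736 + (160 + 189*(-13)*(1/160))) = (5*(-13) + 16033)*(-15736 + (160 - 2457/160)) = (-65 + 16033)*(-15736 + 23143/160) = 15968*(-2494617/160) = -1244813883/5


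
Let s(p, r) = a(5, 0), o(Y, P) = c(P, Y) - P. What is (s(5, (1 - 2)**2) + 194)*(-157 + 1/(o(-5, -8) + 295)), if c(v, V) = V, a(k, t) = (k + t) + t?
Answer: -9310215/298 ≈ -31242.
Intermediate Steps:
a(k, t) = k + 2*t
o(Y, P) = Y - P
s(p, r) = 5 (s(p, r) = 5 + 2*0 = 5 + 0 = 5)
(s(5, (1 - 2)**2) + 194)*(-157 + 1/(o(-5, -8) + 295)) = (5 + 194)*(-157 + 1/((-5 - 1*(-8)) + 295)) = 199*(-157 + 1/((-5 + 8) + 295)) = 199*(-157 + 1/(3 + 295)) = 199*(-157 + 1/298) = 199*(-46785/298) = -9310215/298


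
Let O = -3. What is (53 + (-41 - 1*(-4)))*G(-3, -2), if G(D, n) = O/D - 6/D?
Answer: 48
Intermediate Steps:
G(D, n) = -9/D (G(D, n) = -3/D - 6/D = -9/D)
(53 + (-41 - 1*(-4)))*G(-3, -2) = (53 + (-41 - 1*(-4)))*(-9/(-3)) = (53 + (-41 + 4))*(-9*(-⅓)) = (53 - 37)*3 = 16*3 = 48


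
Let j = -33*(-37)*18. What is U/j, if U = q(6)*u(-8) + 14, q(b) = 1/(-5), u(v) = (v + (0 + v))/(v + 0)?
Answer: 34/54945 ≈ 0.00061880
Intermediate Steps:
u(v) = 2 (u(v) = (v + v)/v = (2*v)/v = 2)
q(b) = -⅕
U = 68/5 (U = -⅕*2 + 14 = -⅖ + 14 = 68/5 ≈ 13.600)
j = 21978 (j = 1221*18 = 21978)
U/j = (68/5)/21978 = (68/5)*(1/21978) = 34/54945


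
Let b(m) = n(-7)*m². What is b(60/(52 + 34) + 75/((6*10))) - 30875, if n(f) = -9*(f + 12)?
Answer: -918456125/29584 ≈ -31046.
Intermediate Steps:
n(f) = -108 - 9*f (n(f) = -9*(12 + f) = -108 - 9*f)
b(m) = -45*m² (b(m) = (-108 - 9*(-7))*m² = (-108 + 63)*m² = -45*m²)
b(60/(52 + 34) + 75/((6*10))) - 30875 = -45*(60/(52 + 34) + 75/((6*10)))² - 30875 = -45*(60/86 + 75/60)² - 30875 = -45*(60*(1/86) + 75*(1/60))² - 30875 = -45*(30/43 + 5/4)² - 30875 = -45*(335/172)² - 30875 = -45*112225/29584 - 30875 = -5050125/29584 - 30875 = -918456125/29584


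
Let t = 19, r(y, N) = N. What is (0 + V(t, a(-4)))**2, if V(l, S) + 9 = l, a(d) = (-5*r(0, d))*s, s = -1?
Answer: 100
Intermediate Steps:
a(d) = 5*d (a(d) = -5*d*(-1) = 5*d)
V(l, S) = -9 + l
(0 + V(t, a(-4)))**2 = (0 + (-9 + 19))**2 = (0 + 10)**2 = 10**2 = 100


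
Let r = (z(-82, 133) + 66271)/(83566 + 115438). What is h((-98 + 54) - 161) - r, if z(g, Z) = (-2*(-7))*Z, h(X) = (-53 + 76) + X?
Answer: -2791297/15308 ≈ -182.34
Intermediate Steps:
h(X) = 23 + X
z(g, Z) = 14*Z
r = 5241/15308 (r = (14*133 + 66271)/(83566 + 115438) = (1862 + 66271)/199004 = 68133*(1/199004) = 5241/15308 ≈ 0.34237)
h((-98 + 54) - 161) - r = (23 + ((-98 + 54) - 161)) - 1*5241/15308 = (23 + (-44 - 161)) - 5241/15308 = (23 - 205) - 5241/15308 = -182 - 5241/15308 = -2791297/15308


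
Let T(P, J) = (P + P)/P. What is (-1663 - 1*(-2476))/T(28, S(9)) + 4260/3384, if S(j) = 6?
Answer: 57494/141 ≈ 407.76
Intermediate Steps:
T(P, J) = 2 (T(P, J) = (2*P)/P = 2)
(-1663 - 1*(-2476))/T(28, S(9)) + 4260/3384 = (-1663 - 1*(-2476))/2 + 4260/3384 = (-1663 + 2476)*(½) + 4260*(1/3384) = 813*(½) + 355/282 = 813/2 + 355/282 = 57494/141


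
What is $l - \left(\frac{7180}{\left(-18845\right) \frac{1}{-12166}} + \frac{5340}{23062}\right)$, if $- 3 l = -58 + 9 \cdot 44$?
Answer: $- \frac{619072501240}{130381017} \approx -4748.2$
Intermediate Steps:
$l = - \frac{338}{3}$ ($l = - \frac{-58 + 9 \cdot 44}{3} = - \frac{-58 + 396}{3} = \left(- \frac{1}{3}\right) 338 = - \frac{338}{3} \approx -112.67$)
$l - \left(\frac{7180}{\left(-18845\right) \frac{1}{-12166}} + \frac{5340}{23062}\right) = - \frac{338}{3} - \left(\frac{7180}{\left(-18845\right) \frac{1}{-12166}} + \frac{5340}{23062}\right) = - \frac{338}{3} - \left(\frac{7180}{\left(-18845\right) \left(- \frac{1}{12166}\right)} + 5340 \cdot \frac{1}{23062}\right) = - \frac{338}{3} - \left(\frac{7180}{\frac{18845}{12166}} + \frac{2670}{11531}\right) = - \frac{338}{3} - \left(7180 \cdot \frac{12166}{18845} + \frac{2670}{11531}\right) = - \frac{338}{3} - \left(\frac{17470376}{3769} + \frac{2670}{11531}\right) = - \frac{338}{3} - \frac{201460968886}{43460339} = - \frac{619072501240}{130381017}$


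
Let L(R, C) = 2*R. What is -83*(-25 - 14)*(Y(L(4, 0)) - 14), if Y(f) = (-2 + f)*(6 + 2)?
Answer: 110058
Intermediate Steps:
Y(f) = -16 + 8*f (Y(f) = (-2 + f)*8 = -16 + 8*f)
-83*(-25 - 14)*(Y(L(4, 0)) - 14) = -83*(-25 - 14)*((-16 + 8*(2*4)) - 14) = -(-3237)*((-16 + 8*8) - 14) = -(-3237)*((-16 + 64) - 14) = -(-3237)*(48 - 14) = -(-3237)*34 = -83*(-1326) = 110058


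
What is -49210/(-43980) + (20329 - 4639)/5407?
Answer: 95612467/23779986 ≈ 4.0207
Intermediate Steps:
-49210/(-43980) + (20329 - 4639)/5407 = -49210*(-1/43980) + 15690*(1/5407) = 4921/4398 + 15690/5407 = 95612467/23779986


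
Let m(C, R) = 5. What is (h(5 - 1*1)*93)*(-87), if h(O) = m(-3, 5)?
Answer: -40455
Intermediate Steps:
h(O) = 5
(h(5 - 1*1)*93)*(-87) = (5*93)*(-87) = 465*(-87) = -40455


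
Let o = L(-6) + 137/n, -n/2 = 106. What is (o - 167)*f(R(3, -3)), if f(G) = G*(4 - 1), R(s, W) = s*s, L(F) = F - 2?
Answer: -1005399/212 ≈ -4742.4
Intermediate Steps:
n = -212 (n = -2*106 = -212)
L(F) = -2 + F
R(s, W) = s²
o = -1833/212 (o = (-2 - 6) + 137/(-212) = -8 + 137*(-1/212) = -8 - 137/212 = -1833/212 ≈ -8.6462)
f(G) = 3*G (f(G) = G*3 = 3*G)
(o - 167)*f(R(3, -3)) = (-1833/212 - 167)*(3*3²) = -111711*9/212 = -37237/212*27 = -1005399/212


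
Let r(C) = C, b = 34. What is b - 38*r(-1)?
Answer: 72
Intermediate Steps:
b - 38*r(-1) = 34 - 38*(-1) = 34 + 38 = 72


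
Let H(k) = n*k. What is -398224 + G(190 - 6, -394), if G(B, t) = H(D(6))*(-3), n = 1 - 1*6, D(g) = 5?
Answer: -398149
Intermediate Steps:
n = -5 (n = 1 - 6 = -5)
H(k) = -5*k
G(B, t) = 75 (G(B, t) = -5*5*(-3) = -25*(-3) = 75)
-398224 + G(190 - 6, -394) = -398224 + 75 = -398149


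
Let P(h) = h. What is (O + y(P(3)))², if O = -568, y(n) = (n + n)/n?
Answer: 320356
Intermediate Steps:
y(n) = 2 (y(n) = (2*n)/n = 2)
(O + y(P(3)))² = (-568 + 2)² = (-566)² = 320356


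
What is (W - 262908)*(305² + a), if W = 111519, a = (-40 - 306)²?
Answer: -32206647249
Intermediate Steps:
a = 119716 (a = (-346)² = 119716)
(W - 262908)*(305² + a) = (111519 - 262908)*(305² + 119716) = -151389*(93025 + 119716) = -151389*212741 = -32206647249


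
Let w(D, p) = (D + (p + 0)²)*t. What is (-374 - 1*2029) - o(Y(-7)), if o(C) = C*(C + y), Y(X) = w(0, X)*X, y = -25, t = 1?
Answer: -128627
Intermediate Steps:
w(D, p) = D + p² (w(D, p) = (D + (p + 0)²)*1 = (D + p²)*1 = D + p²)
Y(X) = X³ (Y(X) = (0 + X²)*X = X²*X = X³)
o(C) = C*(-25 + C) (o(C) = C*(C - 25) = C*(-25 + C))
(-374 - 1*2029) - o(Y(-7)) = (-374 - 1*2029) - (-7)³*(-25 + (-7)³) = (-374 - 2029) - (-343)*(-25 - 343) = -2403 - (-343)*(-368) = -2403 - 1*126224 = -2403 - 126224 = -128627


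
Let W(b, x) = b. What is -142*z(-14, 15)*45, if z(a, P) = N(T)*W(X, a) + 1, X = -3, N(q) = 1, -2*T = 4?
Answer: 12780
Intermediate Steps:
T = -2 (T = -½*4 = -2)
z(a, P) = -2 (z(a, P) = 1*(-3) + 1 = -3 + 1 = -2)
-142*z(-14, 15)*45 = -142*(-2)*45 = 284*45 = 12780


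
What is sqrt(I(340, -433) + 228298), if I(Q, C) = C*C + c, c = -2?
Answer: sqrt(415785) ≈ 644.81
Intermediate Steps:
I(Q, C) = -2 + C**2 (I(Q, C) = C*C - 2 = C**2 - 2 = -2 + C**2)
sqrt(I(340, -433) + 228298) = sqrt((-2 + (-433)**2) + 228298) = sqrt((-2 + 187489) + 228298) = sqrt(187487 + 228298) = sqrt(415785)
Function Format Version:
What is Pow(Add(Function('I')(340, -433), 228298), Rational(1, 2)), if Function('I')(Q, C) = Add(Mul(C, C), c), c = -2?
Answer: Pow(415785, Rational(1, 2)) ≈ 644.81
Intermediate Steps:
Function('I')(Q, C) = Add(-2, Pow(C, 2)) (Function('I')(Q, C) = Add(Mul(C, C), -2) = Add(Pow(C, 2), -2) = Add(-2, Pow(C, 2)))
Pow(Add(Function('I')(340, -433), 228298), Rational(1, 2)) = Pow(Add(Add(-2, Pow(-433, 2)), 228298), Rational(1, 2)) = Pow(Add(Add(-2, 187489), 228298), Rational(1, 2)) = Pow(Add(187487, 228298), Rational(1, 2)) = Pow(415785, Rational(1, 2))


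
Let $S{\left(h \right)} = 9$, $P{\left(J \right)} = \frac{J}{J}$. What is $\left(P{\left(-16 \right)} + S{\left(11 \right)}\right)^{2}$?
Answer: $100$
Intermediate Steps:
$P{\left(J \right)} = 1$
$\left(P{\left(-16 \right)} + S{\left(11 \right)}\right)^{2} = \left(1 + 9\right)^{2} = 10^{2} = 100$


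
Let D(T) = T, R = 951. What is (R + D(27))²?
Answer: 956484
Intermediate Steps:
(R + D(27))² = (951 + 27)² = 978² = 956484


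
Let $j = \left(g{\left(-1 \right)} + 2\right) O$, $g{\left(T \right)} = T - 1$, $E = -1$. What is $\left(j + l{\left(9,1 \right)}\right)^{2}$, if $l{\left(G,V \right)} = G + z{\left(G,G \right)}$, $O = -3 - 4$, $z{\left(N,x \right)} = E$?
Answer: $64$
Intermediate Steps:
$z{\left(N,x \right)} = -1$
$O = -7$ ($O = -3 - 4 = -7$)
$l{\left(G,V \right)} = -1 + G$ ($l{\left(G,V \right)} = G - 1 = -1 + G$)
$g{\left(T \right)} = -1 + T$ ($g{\left(T \right)} = T - 1 = -1 + T$)
$j = 0$ ($j = \left(\left(-1 - 1\right) + 2\right) \left(-7\right) = \left(-2 + 2\right) \left(-7\right) = 0 \left(-7\right) = 0$)
$\left(j + l{\left(9,1 \right)}\right)^{2} = \left(0 + \left(-1 + 9\right)\right)^{2} = \left(0 + 8\right)^{2} = 8^{2} = 64$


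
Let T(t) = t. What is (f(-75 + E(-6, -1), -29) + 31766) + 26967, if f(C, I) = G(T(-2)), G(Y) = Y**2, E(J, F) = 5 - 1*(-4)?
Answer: 58737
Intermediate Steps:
E(J, F) = 9 (E(J, F) = 5 + 4 = 9)
f(C, I) = 4 (f(C, I) = (-2)**2 = 4)
(f(-75 + E(-6, -1), -29) + 31766) + 26967 = (4 + 31766) + 26967 = 31770 + 26967 = 58737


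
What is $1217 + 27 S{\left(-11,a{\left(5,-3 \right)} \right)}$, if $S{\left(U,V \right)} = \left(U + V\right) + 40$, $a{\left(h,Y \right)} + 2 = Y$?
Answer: $1865$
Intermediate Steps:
$a{\left(h,Y \right)} = -2 + Y$
$S{\left(U,V \right)} = 40 + U + V$
$1217 + 27 S{\left(-11,a{\left(5,-3 \right)} \right)} = 1217 + 27 \left(40 - 11 - 5\right) = 1217 + 27 \cdot 24 = 1217 + 648 = 1865$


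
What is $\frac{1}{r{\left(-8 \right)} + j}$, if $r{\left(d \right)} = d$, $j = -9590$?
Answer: $- \frac{1}{9598} \approx -0.00010419$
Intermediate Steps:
$\frac{1}{r{\left(-8 \right)} + j} = \frac{1}{-8 - 9590} = \frac{1}{-9598} = - \frac{1}{9598}$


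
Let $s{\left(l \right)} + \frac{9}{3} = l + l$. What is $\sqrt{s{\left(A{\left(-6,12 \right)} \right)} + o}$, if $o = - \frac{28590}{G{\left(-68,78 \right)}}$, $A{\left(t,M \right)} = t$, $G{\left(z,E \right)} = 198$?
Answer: $\frac{2 i \sqrt{43395}}{33} \approx 12.625 i$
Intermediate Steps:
$o = - \frac{4765}{33}$ ($o = - \frac{28590}{198} = \left(-28590\right) \frac{1}{198} = - \frac{4765}{33} \approx -144.39$)
$s{\left(l \right)} = -3 + 2 l$ ($s{\left(l \right)} = -3 + \left(l + l\right) = -3 + 2 l$)
$\sqrt{s{\left(A{\left(-6,12 \right)} \right)} + o} = \sqrt{\left(-3 + 2 \left(-6\right)\right) - \frac{4765}{33}} = \sqrt{\left(-3 - 12\right) - \frac{4765}{33}} = \sqrt{-15 - \frac{4765}{33}} = \sqrt{- \frac{5260}{33}} = \frac{2 i \sqrt{43395}}{33}$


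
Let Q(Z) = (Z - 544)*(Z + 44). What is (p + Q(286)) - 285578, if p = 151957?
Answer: -218761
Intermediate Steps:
Q(Z) = (-544 + Z)*(44 + Z)
(p + Q(286)) - 285578 = (151957 + (-23936 + 286**2 - 500*286)) - 285578 = (151957 + (-23936 + 81796 - 143000)) - 285578 = (151957 - 85140) - 285578 = 66817 - 285578 = -218761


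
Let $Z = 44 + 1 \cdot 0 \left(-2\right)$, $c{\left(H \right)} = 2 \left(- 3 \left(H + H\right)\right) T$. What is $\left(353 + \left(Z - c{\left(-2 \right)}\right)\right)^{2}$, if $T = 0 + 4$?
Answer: $90601$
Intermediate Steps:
$T = 4$
$c{\left(H \right)} = - 48 H$ ($c{\left(H \right)} = 2 \left(- 3 \left(H + H\right)\right) 4 = 2 \left(- 3 \cdot 2 H\right) 4 = 2 \left(- 6 H\right) 4 = - 12 H 4 = - 48 H$)
$Z = 44$ ($Z = 44 + 0 \left(-2\right) = 44 + 0 = 44$)
$\left(353 + \left(Z - c{\left(-2 \right)}\right)\right)^{2} = \left(353 + \left(44 - \left(-48\right) \left(-2\right)\right)\right)^{2} = \left(353 + \left(44 - 96\right)\right)^{2} = \left(353 - 52\right)^{2} = 301^{2} = 90601$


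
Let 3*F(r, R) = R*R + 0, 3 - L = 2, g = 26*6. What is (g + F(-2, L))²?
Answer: 219961/9 ≈ 24440.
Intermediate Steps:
g = 156
L = 1 (L = 3 - 1*2 = 3 - 2 = 1)
F(r, R) = R²/3 (F(r, R) = (R*R + 0)/3 = (R² + 0)/3 = R²/3)
(g + F(-2, L))² = (156 + (⅓)*1²)² = (156 + (⅓)*1)² = (156 + ⅓)² = (469/3)² = 219961/9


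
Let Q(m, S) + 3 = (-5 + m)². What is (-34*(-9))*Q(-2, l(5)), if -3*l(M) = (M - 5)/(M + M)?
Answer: 14076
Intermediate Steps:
l(M) = -(-5 + M)/(6*M) (l(M) = -(M - 5)/(3*(M + M)) = -(-5 + M)/(3*(2*M)) = -(-5 + M)*1/(2*M)/3 = -(-5 + M)/(6*M))
Q(m, S) = -3 + (-5 + m)²
(-34*(-9))*Q(-2, l(5)) = (-34*(-9))*(-3 + (-5 - 2)²) = 306*(-3 + (-7)²) = 306*(-3 + 49) = 306*46 = 14076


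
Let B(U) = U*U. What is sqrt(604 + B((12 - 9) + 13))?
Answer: 2*sqrt(215) ≈ 29.326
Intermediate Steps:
B(U) = U**2
sqrt(604 + B((12 - 9) + 13)) = sqrt(604 + ((12 - 9) + 13)**2) = sqrt(604 + (3 + 13)**2) = sqrt(604 + 16**2) = sqrt(604 + 256) = sqrt(860) = 2*sqrt(215)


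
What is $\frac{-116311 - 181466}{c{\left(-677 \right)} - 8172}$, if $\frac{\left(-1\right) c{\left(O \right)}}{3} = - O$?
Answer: $\frac{99259}{3401} \approx 29.185$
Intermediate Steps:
$c{\left(O \right)} = 3 O$ ($c{\left(O \right)} = - 3 \left(- O\right) = 3 O$)
$\frac{-116311 - 181466}{c{\left(-677 \right)} - 8172} = \frac{-116311 - 181466}{3 \left(-677\right) - 8172} = - \frac{297777}{-2031 + \left(-74587 + 66415\right)} = - \frac{297777}{-2031 - 8172} = - \frac{297777}{-10203} = \left(-297777\right) \left(- \frac{1}{10203}\right) = \frac{99259}{3401}$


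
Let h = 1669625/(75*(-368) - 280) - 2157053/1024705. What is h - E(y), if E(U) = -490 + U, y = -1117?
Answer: 8827802068907/5713755080 ≈ 1545.0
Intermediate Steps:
h = -354202344653/5713755080 (h = 1669625/(-27600 - 280) - 2157053*1/1024705 = 1669625/(-27880) - 2157053/1024705 = 1669625*(-1/27880) - 2157053/1024705 = -333925/5576 - 2157053/1024705 = -354202344653/5713755080 ≈ -61.991)
h - E(y) = -354202344653/5713755080 - (-490 - 1117) = -354202344653/5713755080 - 1*(-1607) = -354202344653/5713755080 + 1607 = 8827802068907/5713755080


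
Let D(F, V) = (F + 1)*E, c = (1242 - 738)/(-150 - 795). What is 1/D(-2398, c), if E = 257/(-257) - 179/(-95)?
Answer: -95/201348 ≈ -0.00047182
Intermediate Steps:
E = 84/95 (E = 257*(-1/257) - 179*(-1/95) = -1 + 179/95 = 84/95 ≈ 0.88421)
c = -8/15 (c = 504/(-945) = 504*(-1/945) = -8/15 ≈ -0.53333)
D(F, V) = 84/95 + 84*F/95 (D(F, V) = (F + 1)*(84/95) = (1 + F)*(84/95) = 84/95 + 84*F/95)
1/D(-2398, c) = 1/(84/95 + (84/95)*(-2398)) = 1/(84/95 - 201432/95) = 1/(-201348/95) = -95/201348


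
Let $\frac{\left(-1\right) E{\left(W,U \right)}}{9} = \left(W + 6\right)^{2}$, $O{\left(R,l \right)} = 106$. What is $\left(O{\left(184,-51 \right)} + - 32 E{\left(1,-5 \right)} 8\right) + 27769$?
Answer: $140771$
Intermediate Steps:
$E{\left(W,U \right)} = - 9 \left(6 + W\right)^{2}$ ($E{\left(W,U \right)} = - 9 \left(W + 6\right)^{2} = - 9 \left(6 + W\right)^{2}$)
$\left(O{\left(184,-51 \right)} + - 32 E{\left(1,-5 \right)} 8\right) + 27769 = \left(106 + - 32 \left(- 9 \left(6 + 1\right)^{2}\right) 8\right) + 27769 = \left(106 + - 32 \left(- 9 \cdot 7^{2}\right) 8\right) + 27769 = \left(106 + - 32 \left(\left(-9\right) 49\right) 8\right) + 27769 = \left(106 + \left(-32\right) \left(-441\right) 8\right) + 27769 = \left(106 + 14112 \cdot 8\right) + 27769 = \left(106 + 112896\right) + 27769 = 113002 + 27769 = 140771$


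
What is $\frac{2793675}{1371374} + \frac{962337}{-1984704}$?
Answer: $\frac{704149001027}{453628577216} \approx 1.5523$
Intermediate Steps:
$\frac{2793675}{1371374} + \frac{962337}{-1984704} = 2793675 \cdot \frac{1}{1371374} + 962337 \left(- \frac{1}{1984704}\right) = \frac{2793675}{1371374} - \frac{320779}{661568} = \frac{704149001027}{453628577216}$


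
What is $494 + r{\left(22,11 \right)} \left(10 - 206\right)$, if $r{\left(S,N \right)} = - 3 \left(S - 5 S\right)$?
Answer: $-51250$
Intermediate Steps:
$r{\left(S,N \right)} = 12 S$ ($r{\left(S,N \right)} = - 3 \left(- 4 S\right) = 12 S$)
$494 + r{\left(22,11 \right)} \left(10 - 206\right) = 494 + 12 \cdot 22 \left(10 - 206\right) = 494 + 264 \left(-196\right) = 494 - 51744 = -51250$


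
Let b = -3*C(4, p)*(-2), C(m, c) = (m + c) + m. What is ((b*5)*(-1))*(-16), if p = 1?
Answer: 4320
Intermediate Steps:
C(m, c) = c + 2*m (C(m, c) = (c + m) + m = c + 2*m)
b = 54 (b = -3*(1 + 2*4)*(-2) = -3*(1 + 8)*(-2) = -3*9*(-2) = -27*(-2) = 54)
((b*5)*(-1))*(-16) = ((54*5)*(-1))*(-16) = (270*(-1))*(-16) = -270*(-16) = 4320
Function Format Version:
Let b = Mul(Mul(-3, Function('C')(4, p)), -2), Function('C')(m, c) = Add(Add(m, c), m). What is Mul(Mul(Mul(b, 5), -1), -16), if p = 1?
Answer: 4320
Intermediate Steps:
Function('C')(m, c) = Add(c, Mul(2, m)) (Function('C')(m, c) = Add(Add(c, m), m) = Add(c, Mul(2, m)))
b = 54 (b = Mul(Mul(-3, Add(1, Mul(2, 4))), -2) = Mul(Mul(-3, Add(1, 8)), -2) = Mul(Mul(-3, 9), -2) = Mul(-27, -2) = 54)
Mul(Mul(Mul(b, 5), -1), -16) = Mul(Mul(Mul(54, 5), -1), -16) = Mul(Mul(270, -1), -16) = Mul(-270, -16) = 4320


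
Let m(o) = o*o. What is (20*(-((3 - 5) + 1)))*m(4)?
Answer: 320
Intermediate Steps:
m(o) = o²
(20*(-((3 - 5) + 1)))*m(4) = (20*(-((3 - 5) + 1)))*4² = (20*(-(-2 + 1)))*16 = (20*(-1*(-1)))*16 = (20*1)*16 = 20*16 = 320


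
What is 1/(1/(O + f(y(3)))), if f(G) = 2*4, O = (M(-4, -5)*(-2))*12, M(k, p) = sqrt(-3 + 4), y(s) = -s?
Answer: -16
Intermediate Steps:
M(k, p) = 1 (M(k, p) = sqrt(1) = 1)
O = -24 (O = (1*(-2))*12 = -2*12 = -24)
f(G) = 8
1/(1/(O + f(y(3)))) = 1/(1/(-24 + 8)) = 1/(1/(-16)) = 1/(-1/16) = -16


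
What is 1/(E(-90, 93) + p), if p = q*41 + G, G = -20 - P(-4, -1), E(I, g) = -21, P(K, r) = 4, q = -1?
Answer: -1/86 ≈ -0.011628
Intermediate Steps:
G = -24 (G = -20 - 1*4 = -20 - 4 = -24)
p = -65 (p = -1*41 - 24 = -41 - 24 = -65)
1/(E(-90, 93) + p) = 1/(-21 - 65) = 1/(-86) = -1/86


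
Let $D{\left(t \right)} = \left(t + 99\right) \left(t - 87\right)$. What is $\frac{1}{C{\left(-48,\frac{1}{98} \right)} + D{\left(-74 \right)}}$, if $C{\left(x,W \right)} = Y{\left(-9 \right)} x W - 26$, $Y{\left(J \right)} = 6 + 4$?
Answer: $- \frac{49}{198739} \approx -0.00024655$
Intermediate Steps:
$Y{\left(J \right)} = 10$
$C{\left(x,W \right)} = -26 + 10 W x$ ($C{\left(x,W \right)} = 10 x W - 26 = 10 W x - 26 = -26 + 10 W x$)
$D{\left(t \right)} = \left(-87 + t\right) \left(99 + t\right)$ ($D{\left(t \right)} = \left(99 + t\right) \left(-87 + t\right) = \left(-87 + t\right) \left(99 + t\right)$)
$\frac{1}{C{\left(-48,\frac{1}{98} \right)} + D{\left(-74 \right)}} = \frac{1}{\left(-26 + 10 \cdot \frac{1}{98} \left(-48\right)\right) + \left(-8613 + \left(-74\right)^{2} + 12 \left(-74\right)\right)} = \frac{1}{\left(-26 + 10 \cdot \frac{1}{98} \left(-48\right)\right) - 4025} = \frac{1}{\left(-26 - \frac{240}{49}\right) - 4025} = \frac{1}{- \frac{1514}{49} - 4025} = \frac{1}{- \frac{198739}{49}} = - \frac{49}{198739}$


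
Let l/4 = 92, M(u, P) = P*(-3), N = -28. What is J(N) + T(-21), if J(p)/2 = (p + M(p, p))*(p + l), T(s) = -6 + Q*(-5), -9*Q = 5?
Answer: 342691/9 ≈ 38077.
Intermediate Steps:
Q = -5/9 (Q = -⅑*5 = -5/9 ≈ -0.55556)
M(u, P) = -3*P
T(s) = -29/9 (T(s) = -6 - 5/9*(-5) = -6 + 25/9 = -29/9)
l = 368 (l = 4*92 = 368)
J(p) = -4*p*(368 + p) (J(p) = 2*((p - 3*p)*(p + 368)) = 2*((-2*p)*(368 + p)) = 2*(-2*p*(368 + p)) = -4*p*(368 + p))
J(N) + T(-21) = 4*(-28)*(-368 - 1*(-28)) - 29/9 = 4*(-28)*(-368 + 28) - 29/9 = 4*(-28)*(-340) - 29/9 = 38080 - 29/9 = 342691/9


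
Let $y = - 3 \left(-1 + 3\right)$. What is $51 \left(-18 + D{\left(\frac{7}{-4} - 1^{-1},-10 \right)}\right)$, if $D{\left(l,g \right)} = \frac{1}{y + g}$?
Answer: $- \frac{14739}{16} \approx -921.19$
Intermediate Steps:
$y = -6$ ($y = \left(-3\right) 2 = -6$)
$D{\left(l,g \right)} = \frac{1}{-6 + g}$
$51 \left(-18 + D{\left(\frac{7}{-4} - 1^{-1},-10 \right)}\right) = 51 \left(-18 + \frac{1}{-6 - 10}\right) = 51 \left(-18 + \frac{1}{-16}\right) = 51 \left(-18 - \frac{1}{16}\right) = 51 \left(- \frac{289}{16}\right) = - \frac{14739}{16}$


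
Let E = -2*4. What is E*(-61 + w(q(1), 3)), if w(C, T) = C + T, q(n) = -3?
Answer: 488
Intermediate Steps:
E = -8
E*(-61 + w(q(1), 3)) = -8*(-61 + (-3 + 3)) = -8*(-61 + 0) = -8*(-61) = 488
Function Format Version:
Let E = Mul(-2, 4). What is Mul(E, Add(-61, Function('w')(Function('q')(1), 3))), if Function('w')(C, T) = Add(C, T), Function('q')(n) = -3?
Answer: 488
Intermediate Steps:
E = -8
Mul(E, Add(-61, Function('w')(Function('q')(1), 3))) = Mul(-8, Add(-61, Add(-3, 3))) = Mul(-8, Add(-61, 0)) = Mul(-8, -61) = 488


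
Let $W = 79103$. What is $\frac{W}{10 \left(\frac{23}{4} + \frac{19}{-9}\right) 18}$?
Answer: $\frac{79103}{655} \approx 120.77$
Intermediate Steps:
$\frac{W}{10 \left(\frac{23}{4} + \frac{19}{-9}\right) 18} = \frac{79103}{10 \left(\frac{23}{4} + \frac{19}{-9}\right) 18} = \frac{79103}{10 \left(23 \cdot \frac{1}{4} + 19 \left(- \frac{1}{9}\right)\right) 18} = \frac{79103}{10 \left(\frac{23}{4} - \frac{19}{9}\right) 18} = \frac{79103}{10 \cdot \frac{131}{36} \cdot 18} = \frac{79103}{\frac{655}{18} \cdot 18} = \frac{79103}{655}$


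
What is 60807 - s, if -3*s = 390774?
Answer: 191065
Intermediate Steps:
s = -130258 (s = -⅓*390774 = -130258)
60807 - s = 60807 - 1*(-130258) = 60807 + 130258 = 191065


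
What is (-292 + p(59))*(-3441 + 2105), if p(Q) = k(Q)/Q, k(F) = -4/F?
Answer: 1357985216/3481 ≈ 3.9011e+5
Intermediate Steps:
p(Q) = -4/Q² (p(Q) = (-4/Q)/Q = -4/Q²)
(-292 + p(59))*(-3441 + 2105) = (-292 - 4/59²)*(-3441 + 2105) = (-292 - 4*1/3481)*(-1336) = (-292 - 4/3481)*(-1336) = -1016456/3481*(-1336) = 1357985216/3481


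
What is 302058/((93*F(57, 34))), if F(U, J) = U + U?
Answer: 16781/589 ≈ 28.491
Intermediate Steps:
F(U, J) = 2*U
302058/((93*F(57, 34))) = 302058/((93*(2*57))) = 302058/((93*114)) = 302058/10602 = 302058*(1/10602) = 16781/589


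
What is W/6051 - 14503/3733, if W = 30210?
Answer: 8338759/7529461 ≈ 1.1075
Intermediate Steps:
W/6051 - 14503/3733 = 30210/6051 - 14503/3733 = 30210*(1/6051) - 14503*1/3733 = 10070/2017 - 14503/3733 = 8338759/7529461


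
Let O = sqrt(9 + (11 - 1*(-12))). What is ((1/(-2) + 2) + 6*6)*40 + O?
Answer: 1500 + 4*sqrt(2) ≈ 1505.7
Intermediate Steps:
O = 4*sqrt(2) (O = sqrt(9 + (11 + 12)) = sqrt(9 + 23) = sqrt(32) = 4*sqrt(2) ≈ 5.6569)
((1/(-2) + 2) + 6*6)*40 + O = ((1/(-2) + 2) + 6*6)*40 + 4*sqrt(2) = ((-1/2 + 2) + 36)*40 + 4*sqrt(2) = (3/2 + 36)*40 + 4*sqrt(2) = (75/2)*40 + 4*sqrt(2) = 1500 + 4*sqrt(2)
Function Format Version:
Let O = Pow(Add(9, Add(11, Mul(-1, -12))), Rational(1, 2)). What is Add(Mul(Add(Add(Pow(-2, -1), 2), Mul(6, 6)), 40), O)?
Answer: Add(1500, Mul(4, Pow(2, Rational(1, 2)))) ≈ 1505.7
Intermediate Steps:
O = Mul(4, Pow(2, Rational(1, 2))) (O = Pow(Add(9, Add(11, 12)), Rational(1, 2)) = Pow(Add(9, 23), Rational(1, 2)) = Pow(32, Rational(1, 2)) = Mul(4, Pow(2, Rational(1, 2))) ≈ 5.6569)
Add(Mul(Add(Add(Pow(-2, -1), 2), Mul(6, 6)), 40), O) = Add(Mul(Add(Add(Pow(-2, -1), 2), Mul(6, 6)), 40), Mul(4, Pow(2, Rational(1, 2)))) = Add(Mul(Add(Add(Rational(-1, 2), 2), 36), 40), Mul(4, Pow(2, Rational(1, 2)))) = Add(Mul(Add(Rational(3, 2), 36), 40), Mul(4, Pow(2, Rational(1, 2)))) = Add(Mul(Rational(75, 2), 40), Mul(4, Pow(2, Rational(1, 2)))) = Add(1500, Mul(4, Pow(2, Rational(1, 2))))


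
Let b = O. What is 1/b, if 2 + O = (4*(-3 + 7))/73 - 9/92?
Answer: -6716/12617 ≈ -0.53230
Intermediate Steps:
O = -12617/6716 (O = -2 + ((4*(-3 + 7))/73 - 9/92) = -2 + ((4*4)*(1/73) - 9*1/92) = -2 + (16*(1/73) - 9/92) = -2 + (16/73 - 9/92) = -2 + 815/6716 = -12617/6716 ≈ -1.8786)
b = -12617/6716 ≈ -1.8786
1/b = 1/(-12617/6716) = -6716/12617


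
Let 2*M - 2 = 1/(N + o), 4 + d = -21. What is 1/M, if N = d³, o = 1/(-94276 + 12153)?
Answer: 2566343752/2566261629 ≈ 1.0000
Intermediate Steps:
d = -25 (d = -4 - 21 = -25)
o = -1/82123 (o = 1/(-82123) = -1/82123 ≈ -1.2177e-5)
N = -15625 (N = (-25)³ = -15625)
M = 2566261629/2566343752 (M = 1 + 1/(2*(-15625 - 1/82123)) = 1 + 1/(2*(-1283171876/82123)) = 1 + (½)*(-82123/1283171876) = 1 - 82123/2566343752 = 2566261629/2566343752 ≈ 0.99997)
1/M = 1/(2566261629/2566343752) = 2566343752/2566261629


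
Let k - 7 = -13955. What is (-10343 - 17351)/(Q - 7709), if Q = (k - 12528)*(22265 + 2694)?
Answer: 27694/660822193 ≈ 4.1908e-5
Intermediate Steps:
k = -13948 (k = 7 - 13955 = -13948)
Q = -660814484 (Q = (-13948 - 12528)*(22265 + 2694) = -26476*24959 = -660814484)
(-10343 - 17351)/(Q - 7709) = (-10343 - 17351)/(-660814484 - 7709) = -27694/(-660822193) = -27694*(-1/660822193) = 27694/660822193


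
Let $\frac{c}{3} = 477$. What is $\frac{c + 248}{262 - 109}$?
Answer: $\frac{1679}{153} \approx 10.974$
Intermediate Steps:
$c = 1431$ ($c = 3 \cdot 477 = 1431$)
$\frac{c + 248}{262 - 109} = \frac{1431 + 248}{262 - 109} = \frac{1679}{153}$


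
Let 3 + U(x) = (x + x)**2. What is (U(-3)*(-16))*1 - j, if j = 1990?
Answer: -2518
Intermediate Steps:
U(x) = -3 + 4*x**2 (U(x) = -3 + (x + x)**2 = -3 + (2*x)**2 = -3 + 4*x**2)
(U(-3)*(-16))*1 - j = ((-3 + 4*(-3)**2)*(-16))*1 - 1*1990 = ((-3 + 4*9)*(-16))*1 - 1990 = ((-3 + 36)*(-16))*1 - 1990 = (33*(-16))*1 - 1990 = -528*1 - 1990 = -528 - 1990 = -2518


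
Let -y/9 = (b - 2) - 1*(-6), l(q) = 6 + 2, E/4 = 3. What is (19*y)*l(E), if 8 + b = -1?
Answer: 6840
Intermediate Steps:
E = 12 (E = 4*3 = 12)
b = -9 (b = -8 - 1 = -9)
l(q) = 8
y = 45 (y = -9*((-9 - 2) - 1*(-6)) = -9*(-11 + 6) = -9*(-5) = 45)
(19*y)*l(E) = (19*45)*8 = 855*8 = 6840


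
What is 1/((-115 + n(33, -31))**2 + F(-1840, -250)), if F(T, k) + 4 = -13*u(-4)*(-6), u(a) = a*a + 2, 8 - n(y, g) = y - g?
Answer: 1/30641 ≈ 3.2636e-5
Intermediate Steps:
n(y, g) = 8 + g - y (n(y, g) = 8 - (y - g) = 8 + (g - y) = 8 + g - y)
u(a) = 2 + a**2 (u(a) = a**2 + 2 = 2 + a**2)
F(T, k) = 1400 (F(T, k) = -4 - 13*(2 + (-4)**2)*(-6) = -4 - 13*(2 + 16)*(-6) = -4 - 13*18*(-6) = -4 - 234*(-6) = -4 + 1404 = 1400)
1/((-115 + n(33, -31))**2 + F(-1840, -250)) = 1/((-115 + (8 - 31 - 1*33))**2 + 1400) = 1/((-115 + (8 - 31 - 33))**2 + 1400) = 1/((-115 - 56)**2 + 1400) = 1/((-171)**2 + 1400) = 1/(29241 + 1400) = 1/30641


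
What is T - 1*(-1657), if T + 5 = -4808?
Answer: -3156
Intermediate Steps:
T = -4813 (T = -5 - 4808 = -4813)
T - 1*(-1657) = -4813 - 1*(-1657) = -4813 + 1657 = -3156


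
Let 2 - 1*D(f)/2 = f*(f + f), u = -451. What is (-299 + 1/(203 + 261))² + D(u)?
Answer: -155917425375/215296 ≈ -7.2420e+5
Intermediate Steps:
D(f) = 4 - 4*f² (D(f) = 4 - 2*f*(f + f) = 4 - 2*f*2*f = 4 - 4*f²)
(-299 + 1/(203 + 261))² + D(u) = (-299 + 1/(203 + 261))² + (4 - 4*(-451)²) = (-299 + 1/464)² + (4 - 4*203401) = (-299 + 1/464)² + (4 - 813604) = (-138735/464)² - 813600 = 19247400225/215296 - 813600 = -155917425375/215296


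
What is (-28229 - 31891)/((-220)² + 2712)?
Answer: -7515/6389 ≈ -1.1762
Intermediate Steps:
(-28229 - 31891)/((-220)² + 2712) = -60120/(48400 + 2712) = -60120/51112 = -60120*1/51112 = -7515/6389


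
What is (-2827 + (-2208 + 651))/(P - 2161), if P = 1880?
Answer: 4384/281 ≈ 15.601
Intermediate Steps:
(-2827 + (-2208 + 651))/(P - 2161) = (-2827 + (-2208 + 651))/(1880 - 2161) = (-2827 - 1557)/(-281) = -4384*(-1/281) = 4384/281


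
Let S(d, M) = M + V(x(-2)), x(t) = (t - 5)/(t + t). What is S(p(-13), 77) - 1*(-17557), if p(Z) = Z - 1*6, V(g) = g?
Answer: 70543/4 ≈ 17636.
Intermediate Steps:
x(t) = (-5 + t)/(2*t) (x(t) = (-5 + t)/((2*t)) = (-5 + t)*(1/(2*t)) = (-5 + t)/(2*t))
p(Z) = -6 + Z (p(Z) = Z - 6 = -6 + Z)
S(d, M) = 7/4 + M (S(d, M) = M + (1/2)*(-5 - 2)/(-2) = M + (1/2)*(-1/2)*(-7) = M + 7/4 = 7/4 + M)
S(p(-13), 77) - 1*(-17557) = (7/4 + 77) - 1*(-17557) = 315/4 + 17557 = 70543/4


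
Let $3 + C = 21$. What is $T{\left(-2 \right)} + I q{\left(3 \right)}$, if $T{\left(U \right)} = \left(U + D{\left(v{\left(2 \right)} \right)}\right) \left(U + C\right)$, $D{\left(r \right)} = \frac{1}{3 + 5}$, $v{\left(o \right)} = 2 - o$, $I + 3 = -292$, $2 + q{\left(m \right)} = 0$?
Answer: $560$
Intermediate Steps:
$q{\left(m \right)} = -2$ ($q{\left(m \right)} = -2 + 0 = -2$)
$I = -295$ ($I = -3 - 292 = -295$)
$D{\left(r \right)} = \frac{1}{8}$
$C = 18$ ($C = -3 + 21 = 18$)
$T{\left(U \right)} = \left(18 + U\right) \left(\frac{1}{8} + U\right)$ ($T{\left(U \right)} = \left(U + \frac{1}{8}\right) \left(U + 18\right) = \left(\frac{1}{8} + U\right) \left(18 + U\right) = \left(18 + U\right) \left(\frac{1}{8} + U\right)$)
$T{\left(-2 \right)} + I q{\left(3 \right)} = \left(\frac{9}{4} + \left(-2\right)^{2} + \frac{145}{8} \left(-2\right)\right) - -590 = \left(\frac{9}{4} + 4 - \frac{145}{4}\right) + 590 = -30 + 590 = 560$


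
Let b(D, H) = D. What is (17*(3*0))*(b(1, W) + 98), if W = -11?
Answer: 0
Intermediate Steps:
(17*(3*0))*(b(1, W) + 98) = (17*(3*0))*(1 + 98) = (17*0)*99 = 0*99 = 0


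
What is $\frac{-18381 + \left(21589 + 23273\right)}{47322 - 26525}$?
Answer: $\frac{3783}{2971} \approx 1.2733$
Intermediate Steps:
$\frac{-18381 + \left(21589 + 23273\right)}{47322 - 26525} = \frac{-18381 + 44862}{20797} = 26481 \cdot \frac{1}{20797} = \frac{3783}{2971}$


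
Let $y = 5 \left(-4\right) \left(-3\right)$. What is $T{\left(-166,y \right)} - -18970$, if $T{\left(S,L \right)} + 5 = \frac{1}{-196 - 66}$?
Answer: $\frac{4968829}{262} \approx 18965.0$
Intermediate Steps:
$y = 60$ ($y = \left(-20\right) \left(-3\right) = 60$)
$T{\left(S,L \right)} = - \frac{1311}{262}$ ($T{\left(S,L \right)} = -5 + \frac{1}{-196 - 66} = -5 + \frac{1}{-262} = -5 - \frac{1}{262} = - \frac{1311}{262}$)
$T{\left(-166,y \right)} - -18970 = - \frac{1311}{262} - -18970 = - \frac{1311}{262} + 18970 = \frac{4968829}{262}$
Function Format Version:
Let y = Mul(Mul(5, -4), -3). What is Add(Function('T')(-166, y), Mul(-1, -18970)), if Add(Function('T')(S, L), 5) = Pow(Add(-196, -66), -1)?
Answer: Rational(4968829, 262) ≈ 18965.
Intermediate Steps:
y = 60 (y = Mul(-20, -3) = 60)
Function('T')(S, L) = Rational(-1311, 262) (Function('T')(S, L) = Add(-5, Pow(Add(-196, -66), -1)) = Add(-5, Pow(-262, -1)) = Add(-5, Rational(-1, 262)) = Rational(-1311, 262))
Add(Function('T')(-166, y), Mul(-1, -18970)) = Add(Rational(-1311, 262), Mul(-1, -18970)) = Add(Rational(-1311, 262), 18970) = Rational(4968829, 262)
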